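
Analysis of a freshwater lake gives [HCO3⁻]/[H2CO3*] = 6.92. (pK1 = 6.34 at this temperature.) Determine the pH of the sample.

From K1 = [H⁺][HCO3⁻]/[H2CO3*]:  pH = pK1 + log₁₀([HCO3⁻]/[H2CO3*])
log₁₀(6.92) = +0.840
pH = 6.34 + (+0.840) = 7.18

pH = 7.18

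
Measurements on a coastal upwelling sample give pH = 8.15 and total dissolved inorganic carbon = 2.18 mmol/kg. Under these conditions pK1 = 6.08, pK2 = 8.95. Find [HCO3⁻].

[HCO3⁻] = 1.87 mmol/kg

α₁ = 1 / (1 + [H⁺]/K1 + K2/[H⁺]) = 1 / (1 + 10^-2.07 + 10^-0.80)
   = 1 / (1 + 0.0085114 + 0.15849) = 1/1.1670 = 0.8569
[HCO3⁻] = α₁ × DIC = 0.8569 × 2.18 = 1.87 mmol/kg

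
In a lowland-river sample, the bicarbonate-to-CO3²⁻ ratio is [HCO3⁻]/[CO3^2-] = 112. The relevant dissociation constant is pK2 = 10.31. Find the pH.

pH = 8.26

From K2 = [H⁺][CO3^2-]/[HCO3⁻]:  pH = pK2 − log₁₀([HCO3⁻]/[CO3^2-])
log₁₀(112) = +2.049
pH = 10.31 − (+2.049) = 8.26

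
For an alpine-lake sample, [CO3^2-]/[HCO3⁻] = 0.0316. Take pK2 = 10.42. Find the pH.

From K2 = [H⁺][CO3^2-]/[HCO3⁻]:  pH = pK2 + log₁₀([CO3^2-]/[HCO3⁻])
log₁₀(0.0316) = -1.500
pH = 10.42 + (-1.500) = 8.92

pH = 8.92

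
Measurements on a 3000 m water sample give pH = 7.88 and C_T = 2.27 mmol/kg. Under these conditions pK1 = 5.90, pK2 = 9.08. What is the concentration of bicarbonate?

[HCO3⁻] = 2.11 mmol/kg

α₁ = 1 / (1 + [H⁺]/K1 + K2/[H⁺]) = 1 / (1 + 10^-1.98 + 10^-1.20)
   = 1 / (1 + 0.010471 + 0.063096) = 1/1.0736 = 0.9315
[HCO3⁻] = α₁ × DIC = 0.9315 × 2.27 = 2.11 mmol/kg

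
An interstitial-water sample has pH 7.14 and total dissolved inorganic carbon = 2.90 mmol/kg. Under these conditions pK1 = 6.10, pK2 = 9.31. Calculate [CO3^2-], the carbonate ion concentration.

[CO3²⁻] = 17.9 μmol/kg

α₂ = 1 / (1 + [H⁺]/K2 + [H⁺]²/(K1K2)) = 1 / (1 + 10^+2.17 + 10^+1.13)
   = 1 / (1 + 147.91 + 13.490) = 1/162.40 = 0.006158
[CO3²⁻] = α₂ × DIC = 0.006158 × 2.90 = 0.0179 mmol/kg = 17.9 μmol/kg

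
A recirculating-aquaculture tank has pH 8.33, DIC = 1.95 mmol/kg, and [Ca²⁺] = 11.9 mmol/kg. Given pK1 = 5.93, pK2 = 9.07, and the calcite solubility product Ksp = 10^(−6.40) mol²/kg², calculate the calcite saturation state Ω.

α₂ = 1 / (1 + [H⁺]/K2 + [H⁺]²/(K1K2)) = 1 / (1 + 10^+0.74 + 10^-1.66)
   = 1 / (1 + 5.4954 + 0.021878) = 1/6.5173 = 0.1534
[CO3²⁻] = α₂ × DIC = 0.1534 × 1.95 = 0.2992 mmol/kg
Ksp = 10^(−6.40) = 3.981×10^-7
Ω = [Ca²⁺][CO3²⁻]/Ksp = (11.9×10^-3)(2.992×10^-4) / 3.981×10^-7 = 8.94

Ω = 8.94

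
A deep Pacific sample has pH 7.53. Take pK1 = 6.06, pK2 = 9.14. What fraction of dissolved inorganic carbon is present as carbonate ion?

α₂ = 1 / (1 + [H⁺]/K2 + [H⁺]²/(K1K2)) = 1 / (1 + 10^+1.61 + 10^+0.14)
   = 1 / (1 + 40.738 + 1.3804) = 1/43.118 = 0.02319

α₂ = 0.0232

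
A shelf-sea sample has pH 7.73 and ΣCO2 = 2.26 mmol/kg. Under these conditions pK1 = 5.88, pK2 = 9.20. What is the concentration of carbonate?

α₂ = 1 / (1 + [H⁺]/K2 + [H⁺]²/(K1K2)) = 1 / (1 + 10^+1.47 + 10^-0.38)
   = 1 / (1 + 29.512 + 0.41687) = 1/30.929 = 0.03233
[CO3²⁻] = α₂ × DIC = 0.03233 × 2.26 = 0.0731 mmol/kg

[CO3²⁻] = 0.0731 mmol/kg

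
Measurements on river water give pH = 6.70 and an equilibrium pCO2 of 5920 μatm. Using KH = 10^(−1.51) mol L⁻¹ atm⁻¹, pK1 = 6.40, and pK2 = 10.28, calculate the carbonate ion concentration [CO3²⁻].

[CO3²⁻] = 0.0960 μmol/L

[CO2*] = KH · pCO2 = 10^(−1.51) × 5920×10^-6 = 1.829×10^-4 mol/L
α₀ = 1/(1 + K1/[H⁺] + K1K2/[H⁺]²) = 1/(1 + 10^+0.30 + 10^-3.28) = 0.3338
DIC = [CO2*]/α₀ = 1.829×10^-4 / 0.3338 = 0.5481 mmol/L
[CO3²⁻] = α₂·DIC; α₂ = 0.0001752, so [CO3²⁻] = 0.0001752 × 0.5481 = 9.60×10^-5 mmol/L = 0.0960 μmol/L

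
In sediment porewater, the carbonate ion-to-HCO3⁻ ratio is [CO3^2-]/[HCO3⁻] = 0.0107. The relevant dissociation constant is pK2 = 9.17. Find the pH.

From K2 = [H⁺][CO3^2-]/[HCO3⁻]:  pH = pK2 + log₁₀([CO3^2-]/[HCO3⁻])
log₁₀(0.0107) = -1.971
pH = 9.17 + (-1.971) = 7.20

pH = 7.20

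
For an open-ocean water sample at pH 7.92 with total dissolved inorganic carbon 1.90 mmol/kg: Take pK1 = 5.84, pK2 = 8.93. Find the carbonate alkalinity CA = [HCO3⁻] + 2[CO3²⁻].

CA = 2.05 mmol/kg

CA = [HCO3⁻] + 2[CO3²⁻] = (α₁ + 2α₂)·DIC
At pH 7.92: [H⁺]/K1 = 10^-2.08 = 0.0083176, K2/[H⁺] = 10^-1.01 = 0.097724
α₁ = 1/(1 + 0.0083176 + 0.097724) = 1/1.1060 = 0.9041; α₂ = α₁·K2/[H⁺] = 0.08835
α₁ + 2α₂ = 1.0808
CA = 1.0808 × 1.90 = 2.05 mmol/kg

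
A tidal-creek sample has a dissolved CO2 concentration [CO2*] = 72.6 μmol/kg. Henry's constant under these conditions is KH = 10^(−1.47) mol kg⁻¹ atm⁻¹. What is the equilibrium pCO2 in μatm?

KH = 10^(−1.47) = 3.388×10^-2 mol kg⁻¹ atm⁻¹
pCO2 = [CO2*]/KH = 72.6×10^-6 / 3.388×10^-2 = 2.14×10^-3 atm = 2140 μatm

pCO2 = 2140 μatm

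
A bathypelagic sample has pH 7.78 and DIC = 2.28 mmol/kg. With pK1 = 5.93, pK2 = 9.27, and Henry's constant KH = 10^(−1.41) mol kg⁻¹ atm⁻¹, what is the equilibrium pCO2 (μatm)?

pCO2 = 791 μatm

α₀ = 1 / (1 + K1/[H⁺] + K1K2/[H⁺]²) = 1 / (1 + 10^+1.85 + 10^+0.36)
   = 1 / (1 + 70.795 + 2.2909) = 1/74.085 = 0.01350
[CO2*] = α₀ × DIC = 0.01350 × 2.28 = 0.03078 mmol/kg
pCO2 = [CO2*]/KH = 3.078×10^-5 / 3.890×10^-2 = 791 μatm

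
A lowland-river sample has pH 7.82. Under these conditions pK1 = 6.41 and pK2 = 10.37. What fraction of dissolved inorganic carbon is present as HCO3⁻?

α₁ = 0.960

α₁ = 1 / (1 + [H⁺]/K1 + K2/[H⁺]) = 1 / (1 + 10^-1.41 + 10^-2.55)
   = 1 / (1 + 0.038905 + 0.0028184) = 1/1.0417 = 0.9599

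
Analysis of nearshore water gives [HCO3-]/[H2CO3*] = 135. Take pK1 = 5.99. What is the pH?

From K1 = [H⁺][HCO3-]/[H2CO3*]:  pH = pK1 + log₁₀([HCO3-]/[H2CO3*])
log₁₀(135) = +2.130
pH = 5.99 + (+2.130) = 8.12

pH = 8.12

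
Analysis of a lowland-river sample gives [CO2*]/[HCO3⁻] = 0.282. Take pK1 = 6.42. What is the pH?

pH = 6.97

From K1 = [H⁺][HCO3⁻]/[CO2*]:  pH = pK1 − log₁₀([CO2*]/[HCO3⁻])
log₁₀(0.282) = -0.550
pH = 6.42 − (-0.550) = 6.97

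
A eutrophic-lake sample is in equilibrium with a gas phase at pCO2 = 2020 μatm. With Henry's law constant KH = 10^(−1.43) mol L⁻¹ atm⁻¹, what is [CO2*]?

KH = 10^(−1.43) = 3.715×10^-2 mol L⁻¹ atm⁻¹
[CO2*] = KH · pCO2 = 3.715×10^-2 × 2020×10^-6 atm = 7.51×10^-5 mol/L

[CO2*] = 75.1 μmol/L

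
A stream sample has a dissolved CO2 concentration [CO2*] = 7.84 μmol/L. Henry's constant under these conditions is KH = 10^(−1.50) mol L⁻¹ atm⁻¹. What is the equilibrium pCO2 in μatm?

KH = 10^(−1.50) = 3.162×10^-2 mol L⁻¹ atm⁻¹
pCO2 = [CO2*]/KH = 7.84×10^-6 / 3.162×10^-2 = 2.48×10^-4 atm = 248 μatm

pCO2 = 248 μatm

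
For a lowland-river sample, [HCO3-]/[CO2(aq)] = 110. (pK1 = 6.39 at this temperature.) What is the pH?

From K1 = [H⁺][HCO3-]/[CO2(aq)]:  pH = pK1 + log₁₀([HCO3-]/[CO2(aq)])
log₁₀(110) = +2.041
pH = 6.39 + (+2.041) = 8.43

pH = 8.43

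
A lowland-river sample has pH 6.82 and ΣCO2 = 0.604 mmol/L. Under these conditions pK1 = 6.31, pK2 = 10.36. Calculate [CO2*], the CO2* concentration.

[CO2*] = 0.143 mmol/L

α₀ = 1 / (1 + K1/[H⁺] + K1K2/[H⁺]²) = 1 / (1 + 10^+0.51 + 10^-3.03)
   = 1 / (1 + 3.2359 + 0.00093325) = 1/4.2369 = 0.2360
[CO2*] = α₀ × DIC = 0.2360 × 0.604 = 0.143 mmol/L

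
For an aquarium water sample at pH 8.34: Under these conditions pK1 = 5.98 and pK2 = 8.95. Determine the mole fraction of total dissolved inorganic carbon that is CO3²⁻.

α₂ = 1 / (1 + [H⁺]/K2 + [H⁺]²/(K1K2)) = 1 / (1 + 10^+0.61 + 10^-1.75)
   = 1 / (1 + 4.0738 + 0.017783) = 1/5.0916 = 0.1964

α₂ = 0.196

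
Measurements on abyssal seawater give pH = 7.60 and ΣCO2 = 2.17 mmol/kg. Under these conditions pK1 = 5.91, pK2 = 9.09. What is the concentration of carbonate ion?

α₂ = 1 / (1 + [H⁺]/K2 + [H⁺]²/(K1K2)) = 1 / (1 + 10^+1.49 + 10^-0.20)
   = 1 / (1 + 30.903 + 0.63096) = 1/32.534 = 0.03074
[CO3²⁻] = α₂ × DIC = 0.03074 × 2.17 = 0.0667 mmol/kg

[CO3²⁻] = 0.0667 mmol/kg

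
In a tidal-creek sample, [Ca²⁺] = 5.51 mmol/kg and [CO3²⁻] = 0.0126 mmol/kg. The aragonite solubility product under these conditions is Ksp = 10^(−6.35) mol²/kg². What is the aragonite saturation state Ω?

Ω = 0.155

Ksp = 10^(−6.35) = 4.467×10^-7
Ω = [Ca²⁺][CO3²⁻]/Ksp = (5.51×10^-3)(0.0126×10^-3) / 4.467×10^-7 = 0.155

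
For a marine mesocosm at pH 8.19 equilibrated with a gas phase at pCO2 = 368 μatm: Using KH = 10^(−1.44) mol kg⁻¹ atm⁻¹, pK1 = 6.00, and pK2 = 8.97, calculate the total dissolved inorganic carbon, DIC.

DIC = 2.43 mmol/kg

[CO2*] = KH · pCO2 = 10^(−1.44) × 368×10^-6 = 1.336×10^-5 mol/kg
α₀ = 1/(1 + K1/[H⁺] + K1K2/[H⁺]²) = 1/(1 + 10^+2.19 + 10^+1.41) = 0.005507
DIC = [CO2*]/α₀ = 1.336×10^-5 / 0.005507 = 2.43 mmol/kg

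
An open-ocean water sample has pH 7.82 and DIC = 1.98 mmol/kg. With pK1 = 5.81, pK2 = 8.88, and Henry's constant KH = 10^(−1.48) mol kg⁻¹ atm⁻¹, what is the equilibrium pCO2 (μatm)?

α₀ = 1 / (1 + K1/[H⁺] + K1K2/[H⁺]²) = 1 / (1 + 10^+2.01 + 10^+0.95)
   = 1 / (1 + 102.33 + 8.9125) = 1/112.24 = 0.008909
[CO2*] = α₀ × DIC = 0.008909 × 1.98 = 0.01764 mmol/kg = 17.64 μmol/kg
pCO2 = [CO2*]/KH = 1.764×10^-5 / 3.311×10^-2 = 533 μatm

pCO2 = 533 μatm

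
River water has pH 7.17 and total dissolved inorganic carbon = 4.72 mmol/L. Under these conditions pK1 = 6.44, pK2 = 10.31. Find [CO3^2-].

[CO3²⁻] = 2.88 μmol/L

α₂ = 1 / (1 + [H⁺]/K2 + [H⁺]²/(K1K2)) = 1 / (1 + 10^+3.14 + 10^+2.41)
   = 1 / (1 + 1380.4 + 257.04) = 1/1638.4 = 0.0006103
[CO3²⁻] = α₂ × DIC = 0.0006103 × 4.72 = 0.00288 mmol/L = 2.88 μmol/L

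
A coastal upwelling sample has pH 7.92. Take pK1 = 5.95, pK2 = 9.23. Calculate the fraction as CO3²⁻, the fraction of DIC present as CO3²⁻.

α₂ = 1 / (1 + [H⁺]/K2 + [H⁺]²/(K1K2)) = 1 / (1 + 10^+1.31 + 10^-0.66)
   = 1 / (1 + 20.417 + 0.21878) = 1/21.636 = 0.04622

α₂ = 0.0462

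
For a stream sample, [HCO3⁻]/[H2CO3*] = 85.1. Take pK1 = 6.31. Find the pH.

pH = 8.24

From K1 = [H⁺][HCO3⁻]/[H2CO3*]:  pH = pK1 + log₁₀([HCO3⁻]/[H2CO3*])
log₁₀(85.1) = +1.930
pH = 6.31 + (+1.930) = 8.24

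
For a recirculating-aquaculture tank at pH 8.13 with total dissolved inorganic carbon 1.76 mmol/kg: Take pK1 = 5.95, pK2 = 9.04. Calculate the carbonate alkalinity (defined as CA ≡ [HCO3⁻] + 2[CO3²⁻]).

CA = 1.94 mmol/kg

CA = [HCO3⁻] + 2[CO3²⁻] = (α₁ + 2α₂)·DIC
At pH 8.13: [H⁺]/K1 = 10^-2.18 = 0.0066069, K2/[H⁺] = 10^-0.91 = 0.12303
α₁ = 1/(1 + 0.0066069 + 0.12303) = 1/1.1296 = 0.8852; α₂ = α₁·K2/[H⁺] = 0.1089
α₁ + 2α₂ = 1.1031
CA = 1.1031 × 1.76 = 1.94 mmol/kg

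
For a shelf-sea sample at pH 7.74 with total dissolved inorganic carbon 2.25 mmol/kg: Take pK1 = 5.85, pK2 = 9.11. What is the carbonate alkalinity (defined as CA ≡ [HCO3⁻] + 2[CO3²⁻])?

CA = 2.31 mmol/kg

CA = [HCO3⁻] + 2[CO3²⁻] = (α₁ + 2α₂)·DIC
At pH 7.74: [H⁺]/K1 = 10^-1.89 = 0.012882, K2/[H⁺] = 10^-1.37 = 0.042658
α₁ = 1/(1 + 0.012882 + 0.042658) = 1/1.0555 = 0.9474; α₂ = α₁·K2/[H⁺] = 0.04041
α₁ + 2α₂ = 1.0282
CA = 1.0282 × 2.25 = 2.31 mmol/kg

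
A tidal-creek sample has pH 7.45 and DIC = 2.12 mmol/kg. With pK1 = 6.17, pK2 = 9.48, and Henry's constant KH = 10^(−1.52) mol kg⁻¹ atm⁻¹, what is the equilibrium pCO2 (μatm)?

α₀ = 1 / (1 + K1/[H⁺] + K1K2/[H⁺]²) = 1 / (1 + 10^+1.28 + 10^-0.75)
   = 1 / (1 + 19.055 + 0.17783) = 1/20.232 = 0.04943
[CO2*] = α₀ × DIC = 0.04943 × 2.12 = 0.1048 mmol/kg
pCO2 = [CO2*]/KH = 1.048×10^-4 / 3.020×10^-2 = 3470 μatm

pCO2 = 3470 μatm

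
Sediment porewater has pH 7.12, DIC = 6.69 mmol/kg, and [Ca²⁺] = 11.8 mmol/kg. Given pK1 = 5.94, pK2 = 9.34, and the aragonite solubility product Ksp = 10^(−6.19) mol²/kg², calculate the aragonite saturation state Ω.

Ω = 0.687

α₂ = 1 / (1 + [H⁺]/K2 + [H⁺]²/(K1K2)) = 1 / (1 + 10^+2.22 + 10^+1.04)
   = 1 / (1 + 165.96 + 10.965) = 1/177.92 = 0.005620
[CO3²⁻] = α₂ × DIC = 0.005620 × 6.69 = 0.03760 mmol/kg
Ksp = 10^(−6.19) = 6.457×10^-7
Ω = [Ca²⁺][CO3²⁻]/Ksp = (11.8×10^-3)(3.760×10^-5) / 6.457×10^-7 = 0.687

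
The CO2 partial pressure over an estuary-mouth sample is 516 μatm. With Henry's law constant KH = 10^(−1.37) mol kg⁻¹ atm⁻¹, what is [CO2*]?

KH = 10^(−1.37) = 4.266×10^-2 mol kg⁻¹ atm⁻¹
[CO2*] = KH · pCO2 = 4.266×10^-2 × 516×10^-6 atm = 2.20×10^-5 mol/kg

[CO2*] = 22.0 μmol/kg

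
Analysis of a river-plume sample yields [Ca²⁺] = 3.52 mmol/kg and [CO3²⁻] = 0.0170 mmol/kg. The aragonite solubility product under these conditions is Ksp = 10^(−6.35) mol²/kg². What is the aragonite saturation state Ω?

Ksp = 10^(−6.35) = 4.467×10^-7
Ω = [Ca²⁺][CO3²⁻]/Ksp = (3.52×10^-3)(0.0170×10^-3) / 4.467×10^-7 = 0.134

Ω = 0.134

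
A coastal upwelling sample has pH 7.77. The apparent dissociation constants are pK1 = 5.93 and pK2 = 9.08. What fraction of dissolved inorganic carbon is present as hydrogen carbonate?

α₁ = 0.940

α₁ = 1 / (1 + [H⁺]/K1 + K2/[H⁺]) = 1 / (1 + 10^-1.84 + 10^-1.31)
   = 1 / (1 + 0.014454 + 0.048978) = 1/1.0634 = 0.9404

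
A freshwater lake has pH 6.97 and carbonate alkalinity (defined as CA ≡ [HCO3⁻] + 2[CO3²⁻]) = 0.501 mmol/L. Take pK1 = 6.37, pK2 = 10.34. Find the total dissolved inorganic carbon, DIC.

CA = [HCO3⁻] + 2[CO3²⁻] = (α₁ + 2α₂)·DIC
At pH 6.97: [H⁺]/K1 = 10^-0.60 = 0.25119, K2/[H⁺] = 10^-3.37 = 0.00042658
α₁ = 1/(1 + 0.25119 + 0.00042658) = 1/1.2516 = 0.7990; α₂ = α₁·K2/[H⁺] = 0.0003408
α₁ + 2α₂ = 0.7996
DIC = CA / (α₁ + 2α₂) = 0.501 / 0.7996 = 0.627 mmol/L

DIC = 0.627 mmol/L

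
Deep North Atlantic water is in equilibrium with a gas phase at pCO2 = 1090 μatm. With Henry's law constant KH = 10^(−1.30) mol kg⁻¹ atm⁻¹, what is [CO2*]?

[CO2*] = 54.6 μmol/kg

KH = 10^(−1.30) = 5.012×10^-2 mol kg⁻¹ atm⁻¹
[CO2*] = KH · pCO2 = 5.012×10^-2 × 1090×10^-6 atm = 5.46×10^-5 mol/kg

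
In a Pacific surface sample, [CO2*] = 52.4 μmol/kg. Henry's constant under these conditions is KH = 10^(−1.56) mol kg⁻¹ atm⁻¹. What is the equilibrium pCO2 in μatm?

KH = 10^(−1.56) = 2.754×10^-2 mol kg⁻¹ atm⁻¹
pCO2 = [CO2*]/KH = 52.4×10^-6 / 2.754×10^-2 = 1.90×10^-3 atm = 1900 μatm

pCO2 = 1900 μatm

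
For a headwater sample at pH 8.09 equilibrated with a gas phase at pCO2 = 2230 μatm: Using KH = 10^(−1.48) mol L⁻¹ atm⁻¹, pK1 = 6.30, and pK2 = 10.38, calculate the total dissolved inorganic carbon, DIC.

[CO2*] = KH · pCO2 = 10^(−1.48) × 2230×10^-6 = 7.384×10^-5 mol/L
α₀ = 1/(1 + K1/[H⁺] + K1K2/[H⁺]²) = 1/(1 + 10^+1.79 + 10^-0.50) = 0.01588
DIC = [CO2*]/α₀ = 7.384×10^-5 / 0.01588 = 4.65 mmol/L

DIC = 4.65 mmol/L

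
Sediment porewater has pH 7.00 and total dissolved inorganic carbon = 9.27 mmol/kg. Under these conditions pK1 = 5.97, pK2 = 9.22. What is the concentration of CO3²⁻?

α₂ = 1 / (1 + [H⁺]/K2 + [H⁺]²/(K1K2)) = 1 / (1 + 10^+2.22 + 10^+1.19)
   = 1 / (1 + 165.96 + 15.488) = 1/182.45 = 0.005481
[CO3²⁻] = α₂ × DIC = 0.005481 × 9.27 = 0.0508 mmol/kg

[CO3²⁻] = 0.0508 mmol/kg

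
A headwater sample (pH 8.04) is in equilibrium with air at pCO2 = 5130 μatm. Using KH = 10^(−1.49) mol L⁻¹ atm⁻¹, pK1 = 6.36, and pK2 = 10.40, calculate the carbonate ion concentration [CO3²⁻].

[CO2*] = KH · pCO2 = 10^(−1.49) × 5130×10^-6 = 1.660×10^-4 mol/L
α₀ = 1/(1 + K1/[H⁺] + K1K2/[H⁺]²) = 1/(1 + 10^+1.68 + 10^-0.68) = 0.02038
DIC = [CO2*]/α₀ = 1.660×10^-4 / 0.02038 = 8.146 mmol/L
[CO3²⁻] = α₂·DIC; α₂ = 0.004258, so [CO3²⁻] = 0.004258 × 8.146 = 0.0347 mmol/L

[CO3²⁻] = 0.0347 mmol/L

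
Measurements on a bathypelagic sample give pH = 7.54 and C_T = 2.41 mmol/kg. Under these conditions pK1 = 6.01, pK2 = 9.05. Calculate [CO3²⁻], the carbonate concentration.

α₂ = 1 / (1 + [H⁺]/K2 + [H⁺]²/(K1K2)) = 1 / (1 + 10^+1.51 + 10^-0.02)
   = 1 / (1 + 32.359 + 0.95499) = 1/34.314 = 0.02914
[CO3²⁻] = α₂ × DIC = 0.02914 × 2.41 = 0.0702 mmol/kg

[CO3²⁻] = 0.0702 mmol/kg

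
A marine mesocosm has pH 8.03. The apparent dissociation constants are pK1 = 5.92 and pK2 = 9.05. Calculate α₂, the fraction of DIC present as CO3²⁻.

α₂ = 0.0866

α₂ = 1 / (1 + [H⁺]/K2 + [H⁺]²/(K1K2)) = 1 / (1 + 10^+1.02 + 10^-1.09)
   = 1 / (1 + 10.471 + 0.081283) = 1/11.553 = 0.08656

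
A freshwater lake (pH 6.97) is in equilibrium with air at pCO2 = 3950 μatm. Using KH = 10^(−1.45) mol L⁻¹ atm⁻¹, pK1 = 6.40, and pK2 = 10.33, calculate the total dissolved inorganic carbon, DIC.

DIC = 0.661 mmol/L

[CO2*] = KH · pCO2 = 10^(−1.45) × 3950×10^-6 = 1.402×10^-4 mol/L
α₀ = 1/(1 + K1/[H⁺] + K1K2/[H⁺]²) = 1/(1 + 10^+0.57 + 10^-2.79) = 0.2120
DIC = [CO2*]/α₀ = 1.402×10^-4 / 0.2120 = 0.661 mmol/L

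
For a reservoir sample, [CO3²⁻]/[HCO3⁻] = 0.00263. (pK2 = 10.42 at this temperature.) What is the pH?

pH = 7.84

From K2 = [H⁺][CO3²⁻]/[HCO3⁻]:  pH = pK2 + log₁₀([CO3²⁻]/[HCO3⁻])
log₁₀(0.00263) = -2.580
pH = 10.42 + (-2.580) = 7.84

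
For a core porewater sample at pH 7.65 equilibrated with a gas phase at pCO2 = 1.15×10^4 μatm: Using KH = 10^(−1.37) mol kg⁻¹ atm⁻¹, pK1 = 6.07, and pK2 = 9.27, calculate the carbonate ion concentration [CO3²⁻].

[CO3²⁻] = 0.447 mmol/kg

[CO2*] = KH · pCO2 = 10^(−1.37) × 1.15×10^4×10^-6 = 4.906×10^-4 mol/kg
α₀ = 1/(1 + K1/[H⁺] + K1K2/[H⁺]²) = 1/(1 + 10^+1.58 + 10^-0.04) = 0.02504
DIC = [CO2*]/α₀ = 4.906×10^-4 / 0.02504 = 19.59 mmol/kg
[CO3²⁻] = α₂·DIC; α₂ = 0.02284, so [CO3²⁻] = 0.02284 × 19.59 = 0.447 mmol/kg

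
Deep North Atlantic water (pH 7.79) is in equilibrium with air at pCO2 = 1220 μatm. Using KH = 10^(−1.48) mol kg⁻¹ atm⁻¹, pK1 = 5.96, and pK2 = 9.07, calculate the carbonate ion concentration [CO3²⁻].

[CO3²⁻] = 0.143 mmol/kg

[CO2*] = KH · pCO2 = 10^(−1.48) × 1220×10^-6 = 4.040×10^-5 mol/kg
α₀ = 1/(1 + K1/[H⁺] + K1K2/[H⁺]²) = 1/(1 + 10^+1.83 + 10^+0.55) = 0.01386
DIC = [CO2*]/α₀ = 4.040×10^-5 / 0.01386 = 2.915 mmol/kg
[CO3²⁻] = α₂·DIC; α₂ = 0.04917, so [CO3²⁻] = 0.04917 × 2.915 = 0.143 mmol/kg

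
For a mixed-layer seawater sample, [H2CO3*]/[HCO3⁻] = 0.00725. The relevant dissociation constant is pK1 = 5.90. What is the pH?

pH = 8.04

From K1 = [H⁺][HCO3⁻]/[H2CO3*]:  pH = pK1 − log₁₀([H2CO3*]/[HCO3⁻])
log₁₀(0.00725) = -2.140
pH = 5.90 − (-2.140) = 8.04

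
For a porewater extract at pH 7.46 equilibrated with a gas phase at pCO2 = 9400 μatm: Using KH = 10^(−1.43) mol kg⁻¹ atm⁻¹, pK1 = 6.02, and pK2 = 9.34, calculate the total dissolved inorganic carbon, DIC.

DIC = 10.1 mmol/kg

[CO2*] = KH · pCO2 = 10^(−1.43) × 9400×10^-6 = 3.492×10^-4 mol/kg
α₀ = 1/(1 + K1/[H⁺] + K1K2/[H⁺]²) = 1/(1 + 10^+1.44 + 10^-0.44) = 0.03460
DIC = [CO2*]/α₀ = 3.492×10^-4 / 0.03460 = 10.1 mmol/kg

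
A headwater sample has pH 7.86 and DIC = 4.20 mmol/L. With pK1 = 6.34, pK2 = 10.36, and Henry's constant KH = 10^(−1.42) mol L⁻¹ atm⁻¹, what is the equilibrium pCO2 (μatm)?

pCO2 = 3230 μatm

α₀ = 1 / (1 + K1/[H⁺] + K1K2/[H⁺]²) = 1 / (1 + 10^+1.52 + 10^-0.98)
   = 1 / (1 + 33.113 + 0.10471) = 1/34.218 = 0.02922
[CO2*] = α₀ × DIC = 0.02922 × 4.20 = 0.1227 mmol/L
pCO2 = [CO2*]/KH = 1.227×10^-4 / 3.802×10^-2 = 3230 μatm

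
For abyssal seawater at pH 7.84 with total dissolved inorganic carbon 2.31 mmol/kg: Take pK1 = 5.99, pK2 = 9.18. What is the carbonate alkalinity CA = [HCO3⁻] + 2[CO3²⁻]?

CA = 2.38 mmol/kg

CA = [HCO3⁻] + 2[CO3²⁻] = (α₁ + 2α₂)·DIC
At pH 7.84: [H⁺]/K1 = 10^-1.85 = 0.014125, K2/[H⁺] = 10^-1.34 = 0.045709
α₁ = 1/(1 + 0.014125 + 0.045709) = 1/1.0598 = 0.9435; α₂ = α₁·K2/[H⁺] = 0.04313
α₁ + 2α₂ = 1.0298
CA = 1.0298 × 2.31 = 2.38 mmol/kg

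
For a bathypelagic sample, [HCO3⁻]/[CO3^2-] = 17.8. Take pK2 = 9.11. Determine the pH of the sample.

pH = 7.86

From K2 = [H⁺][CO3^2-]/[HCO3⁻]:  pH = pK2 − log₁₀([HCO3⁻]/[CO3^2-])
log₁₀(17.8) = +1.250
pH = 9.11 − (+1.250) = 7.86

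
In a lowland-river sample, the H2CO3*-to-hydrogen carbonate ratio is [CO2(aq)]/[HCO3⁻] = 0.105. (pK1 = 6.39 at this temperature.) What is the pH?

From K1 = [H⁺][HCO3⁻]/[CO2(aq)]:  pH = pK1 − log₁₀([CO2(aq)]/[HCO3⁻])
log₁₀(0.105) = -0.979
pH = 6.39 − (-0.979) = 7.37

pH = 7.37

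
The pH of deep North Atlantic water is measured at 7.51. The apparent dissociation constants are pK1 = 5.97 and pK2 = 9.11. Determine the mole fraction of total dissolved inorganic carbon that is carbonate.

α₂ = 1 / (1 + [H⁺]/K2 + [H⁺]²/(K1K2)) = 1 / (1 + 10^+1.60 + 10^+0.06)
   = 1 / (1 + 39.811 + 1.1482) = 1/41.959 = 0.02383

α₂ = 0.0238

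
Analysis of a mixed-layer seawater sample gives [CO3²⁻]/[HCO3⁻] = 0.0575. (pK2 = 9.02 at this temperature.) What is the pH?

From K2 = [H⁺][CO3²⁻]/[HCO3⁻]:  pH = pK2 + log₁₀([CO3²⁻]/[HCO3⁻])
log₁₀(0.0575) = -1.240
pH = 9.02 + (-1.240) = 7.78

pH = 7.78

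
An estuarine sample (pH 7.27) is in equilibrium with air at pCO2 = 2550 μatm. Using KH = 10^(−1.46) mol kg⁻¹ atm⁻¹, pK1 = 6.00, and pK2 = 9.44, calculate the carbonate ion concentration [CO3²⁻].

[CO3²⁻] = 11.1 μmol/kg

[CO2*] = KH · pCO2 = 10^(−1.46) × 2550×10^-6 = 8.842×10^-5 mol/kg
α₀ = 1/(1 + K1/[H⁺] + K1K2/[H⁺]²) = 1/(1 + 10^+1.27 + 10^-0.90) = 0.05064
DIC = [CO2*]/α₀ = 8.842×10^-5 / 0.05064 = 1.746 mmol/kg
[CO3²⁻] = α₂·DIC; α₂ = 0.006375, so [CO3²⁻] = 0.006375 × 1.746 = 0.0111 mmol/kg = 11.1 μmol/kg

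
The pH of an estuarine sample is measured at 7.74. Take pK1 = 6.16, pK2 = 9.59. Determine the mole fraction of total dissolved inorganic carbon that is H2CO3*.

α₀ = 0.0253

α₀ = 1 / (1 + K1/[H⁺] + K1K2/[H⁺]²) = 1 / (1 + 10^+1.58 + 10^-0.27)
   = 1 / (1 + 38.019 + 0.53703) = 1/39.556 = 0.02528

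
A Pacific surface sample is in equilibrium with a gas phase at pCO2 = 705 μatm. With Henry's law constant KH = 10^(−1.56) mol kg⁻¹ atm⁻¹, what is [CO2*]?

[CO2*] = 19.4 μmol/kg

KH = 10^(−1.56) = 2.754×10^-2 mol kg⁻¹ atm⁻¹
[CO2*] = KH · pCO2 = 2.754×10^-2 × 705×10^-6 atm = 1.94×10^-5 mol/kg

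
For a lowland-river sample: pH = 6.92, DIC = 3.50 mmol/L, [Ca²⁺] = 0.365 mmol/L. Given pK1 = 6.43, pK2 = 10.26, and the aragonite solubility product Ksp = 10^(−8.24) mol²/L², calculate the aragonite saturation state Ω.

Ω = 0.0766

α₂ = 1 / (1 + [H⁺]/K2 + [H⁺]²/(K1K2)) = 1 / (1 + 10^+3.34 + 10^+2.85)
   = 1 / (1 + 2187.8 + 707.95) = 1/2896.7 = 0.0003452
[CO3²⁻] = α₂ × DIC = 0.0003452 × 3.50 = 0.001208 mmol/L = 1.208 μmol/L
Ksp = 10^(−8.24) = 5.754×10^-9
Ω = [Ca²⁺][CO3²⁻]/Ksp = (0.365×10^-3)(1.208×10^-6) / 5.754×10^-9 = 0.0766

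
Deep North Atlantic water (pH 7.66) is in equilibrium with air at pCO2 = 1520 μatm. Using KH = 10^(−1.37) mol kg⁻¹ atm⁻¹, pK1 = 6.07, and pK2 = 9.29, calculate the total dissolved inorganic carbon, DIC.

[CO2*] = KH · pCO2 = 10^(−1.37) × 1520×10^-6 = 6.484×10^-5 mol/kg
α₀ = 1/(1 + K1/[H⁺] + K1K2/[H⁺]²) = 1/(1 + 10^+1.59 + 10^-0.04) = 0.02450
DIC = [CO2*]/α₀ = 6.484×10^-5 / 0.02450 = 2.65 mmol/kg

DIC = 2.65 mmol/kg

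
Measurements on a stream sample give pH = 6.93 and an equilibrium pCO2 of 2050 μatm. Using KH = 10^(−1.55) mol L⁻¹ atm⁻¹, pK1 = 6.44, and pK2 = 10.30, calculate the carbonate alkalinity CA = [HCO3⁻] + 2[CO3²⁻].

[CO2*] = KH · pCO2 = 10^(−1.55) × 2050×10^-6 = 5.778×10^-5 mol/L
α₀ = 1/(1 + K1/[H⁺] + K1K2/[H⁺]²) = 1/(1 + 10^+0.49 + 10^-2.88) = 0.2444
DIC = [CO2*]/α₀ = 5.778×10^-5 / 0.2444 = 0.2364 mmol/L
CA = (α₁ + 2α₂)·DIC = (0.7553 + 2×0.0003222) × 0.2364 = 0.179 mmol/L

CA = 0.179 mmol/L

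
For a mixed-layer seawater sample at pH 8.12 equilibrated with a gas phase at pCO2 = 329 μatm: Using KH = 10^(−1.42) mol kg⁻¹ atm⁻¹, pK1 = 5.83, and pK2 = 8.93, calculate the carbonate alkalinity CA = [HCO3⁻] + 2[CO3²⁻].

[CO2*] = KH · pCO2 = 10^(−1.42) × 329×10^-6 = 1.251×10^-5 mol/kg
α₀ = 1/(1 + K1/[H⁺] + K1K2/[H⁺]²) = 1/(1 + 10^+2.29 + 10^+1.48) = 0.004421
DIC = [CO2*]/α₀ = 1.251×10^-5 / 0.004421 = 2.829 mmol/kg
CA = (α₁ + 2α₂)·DIC = (0.8621 + 2×0.1335) × 2.829 = 3.19 mmol/kg

CA = 3.19 mmol/kg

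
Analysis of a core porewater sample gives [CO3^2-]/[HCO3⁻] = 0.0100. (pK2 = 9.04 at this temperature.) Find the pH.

From K2 = [H⁺][CO3^2-]/[HCO3⁻]:  pH = pK2 + log₁₀([CO3^2-]/[HCO3⁻])
log₁₀(0.0100) = -2.000
pH = 9.04 + (-2.000) = 7.04

pH = 7.04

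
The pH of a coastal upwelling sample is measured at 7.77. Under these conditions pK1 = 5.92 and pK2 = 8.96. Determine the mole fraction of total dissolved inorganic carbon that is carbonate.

α₂ = 0.0599

α₂ = 1 / (1 + [H⁺]/K2 + [H⁺]²/(K1K2)) = 1 / (1 + 10^+1.19 + 10^-0.66)
   = 1 / (1 + 15.488 + 0.21878) = 1/16.707 = 0.05986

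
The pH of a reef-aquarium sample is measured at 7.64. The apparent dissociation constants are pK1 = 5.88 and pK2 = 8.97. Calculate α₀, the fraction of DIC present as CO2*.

α₀ = 0.0163

α₀ = 1 / (1 + K1/[H⁺] + K1K2/[H⁺]²) = 1 / (1 + 10^+1.76 + 10^+0.43)
   = 1 / (1 + 57.544 + 2.6915) = 1/61.236 = 0.01633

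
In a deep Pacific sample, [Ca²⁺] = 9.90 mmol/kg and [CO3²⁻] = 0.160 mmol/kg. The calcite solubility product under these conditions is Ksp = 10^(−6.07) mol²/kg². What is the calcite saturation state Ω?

Ω = 1.86

Ksp = 10^(−6.07) = 8.511×10^-7
Ω = [Ca²⁺][CO3²⁻]/Ksp = (9.90×10^-3)(0.160×10^-3) / 8.511×10^-7 = 1.86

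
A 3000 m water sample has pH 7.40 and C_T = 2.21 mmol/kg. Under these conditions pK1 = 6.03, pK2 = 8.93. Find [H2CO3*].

α₀ = 1 / (1 + K1/[H⁺] + K1K2/[H⁺]²) = 1 / (1 + 10^+1.37 + 10^-0.16)
   = 1 / (1 + 23.442 + 0.69183) = 1/25.134 = 0.03979
[CO2*] = α₀ × DIC = 0.03979 × 2.21 = 0.0879 mmol/kg

[CO2*] = 0.0879 mmol/kg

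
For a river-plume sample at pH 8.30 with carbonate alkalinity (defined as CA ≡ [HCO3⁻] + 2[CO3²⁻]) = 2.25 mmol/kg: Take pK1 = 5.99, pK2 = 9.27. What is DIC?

CA = [HCO3⁻] + 2[CO3²⁻] = (α₁ + 2α₂)·DIC
At pH 8.30: [H⁺]/K1 = 10^-2.31 = 0.0048978, K2/[H⁺] = 10^-0.97 = 0.10715
α₁ = 1/(1 + 0.0048978 + 0.10715) = 1/1.1120 = 0.8992; α₂ = α₁·K2/[H⁺] = 0.09636
α₁ + 2α₂ = 1.0920
DIC = CA / (α₁ + 2α₂) = 2.25 / 1.0920 = 2.06 mmol/kg

DIC = 2.06 mmol/kg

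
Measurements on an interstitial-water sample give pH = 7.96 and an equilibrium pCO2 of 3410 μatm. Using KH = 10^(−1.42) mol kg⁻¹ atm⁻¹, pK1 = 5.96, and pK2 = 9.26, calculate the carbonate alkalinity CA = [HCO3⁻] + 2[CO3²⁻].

[CO2*] = KH · pCO2 = 10^(−1.42) × 3410×10^-6 = 1.296×10^-4 mol/kg
α₀ = 1/(1 + K1/[H⁺] + K1K2/[H⁺]²) = 1/(1 + 10^+2.00 + 10^+0.70) = 0.009433
DIC = [CO2*]/α₀ = 1.296×10^-4 / 0.009433 = 13.74 mmol/kg
CA = (α₁ + 2α₂)·DIC = (0.9433 + 2×0.04728) × 13.74 = 14.3 mmol/kg

CA = 14.3 mmol/kg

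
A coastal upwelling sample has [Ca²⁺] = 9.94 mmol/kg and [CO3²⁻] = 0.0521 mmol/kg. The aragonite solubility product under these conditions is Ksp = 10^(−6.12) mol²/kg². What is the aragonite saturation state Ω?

Ω = 0.683

Ksp = 10^(−6.12) = 7.586×10^-7
Ω = [Ca²⁺][CO3²⁻]/Ksp = (9.94×10^-3)(0.0521×10^-3) / 7.586×10^-7 = 0.683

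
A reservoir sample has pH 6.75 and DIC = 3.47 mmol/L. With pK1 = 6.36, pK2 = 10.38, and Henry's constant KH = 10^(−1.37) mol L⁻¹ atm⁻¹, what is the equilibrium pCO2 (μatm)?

pCO2 = 2.35×10^4 μatm

α₀ = 1 / (1 + K1/[H⁺] + K1K2/[H⁺]²) = 1 / (1 + 10^+0.39 + 10^-3.24)
   = 1 / (1 + 2.4547 + 0.00057544) = 1/3.4553 = 0.2894
[CO2*] = α₀ × DIC = 0.2894 × 3.47 = 1.004 mmol/L
pCO2 = [CO2*]/KH = 1.004×10^-3 / 4.266×10^-2 = 2.35×10^4 μatm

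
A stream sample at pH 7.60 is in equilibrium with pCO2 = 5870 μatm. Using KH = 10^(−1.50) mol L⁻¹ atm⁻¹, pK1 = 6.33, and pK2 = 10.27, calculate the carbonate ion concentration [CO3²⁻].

[CO3²⁻] = 7.39 μmol/L

[CO2*] = KH · pCO2 = 10^(−1.50) × 5870×10^-6 = 1.856×10^-4 mol/L
α₀ = 1/(1 + K1/[H⁺] + K1K2/[H⁺]²) = 1/(1 + 10^+1.27 + 10^-1.40) = 0.05086
DIC = [CO2*]/α₀ = 1.856×10^-4 / 0.05086 = 3.650 mmol/L
[CO3²⁻] = α₂·DIC; α₂ = 0.002025, so [CO3²⁻] = 0.002025 × 3.650 = 0.00739 mmol/L = 7.39 μmol/L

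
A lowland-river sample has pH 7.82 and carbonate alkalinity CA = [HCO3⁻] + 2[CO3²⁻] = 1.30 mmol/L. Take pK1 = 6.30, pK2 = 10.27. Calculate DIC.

DIC = 1.33 mmol/L

CA = [HCO3⁻] + 2[CO3²⁻] = (α₁ + 2α₂)·DIC
At pH 7.82: [H⁺]/K1 = 10^-1.52 = 0.030200, K2/[H⁺] = 10^-2.45 = 0.0035481
α₁ = 1/(1 + 0.030200 + 0.0035481) = 1/1.0337 = 0.9674; α₂ = α₁·K2/[H⁺] = 0.003432
α₁ + 2α₂ = 0.9742
DIC = CA / (α₁ + 2α₂) = 1.30 / 0.9742 = 1.33 mmol/L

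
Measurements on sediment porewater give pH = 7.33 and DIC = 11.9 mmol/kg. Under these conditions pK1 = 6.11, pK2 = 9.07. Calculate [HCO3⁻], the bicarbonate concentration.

[HCO3⁻] = 11.0 mmol/kg

α₁ = 1 / (1 + [H⁺]/K1 + K2/[H⁺]) = 1 / (1 + 10^-1.22 + 10^-1.74)
   = 1 / (1 + 0.060256 + 0.018197) = 1/1.0785 = 0.9273
[HCO3⁻] = α₁ × DIC = 0.9273 × 11.9 = 11.0 mmol/kg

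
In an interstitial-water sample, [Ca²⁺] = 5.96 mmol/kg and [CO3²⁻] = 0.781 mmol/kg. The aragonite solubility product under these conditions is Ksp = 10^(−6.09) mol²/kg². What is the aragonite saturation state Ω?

Ω = 5.73

Ksp = 10^(−6.09) = 8.128×10^-7
Ω = [Ca²⁺][CO3²⁻]/Ksp = (5.96×10^-3)(0.781×10^-3) / 8.128×10^-7 = 5.73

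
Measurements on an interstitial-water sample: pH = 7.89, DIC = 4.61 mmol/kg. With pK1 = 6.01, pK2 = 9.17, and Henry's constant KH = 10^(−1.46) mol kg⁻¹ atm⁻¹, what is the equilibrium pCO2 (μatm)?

pCO2 = 1640 μatm

α₀ = 1 / (1 + K1/[H⁺] + K1K2/[H⁺]²) = 1 / (1 + 10^+1.88 + 10^+0.60)
   = 1 / (1 + 75.858 + 3.9811) = 1/80.839 = 0.01237
[CO2*] = α₀ × DIC = 0.01237 × 4.61 = 0.05703 mmol/kg
pCO2 = [CO2*]/KH = 5.703×10^-5 / 3.467×10^-2 = 1640 μatm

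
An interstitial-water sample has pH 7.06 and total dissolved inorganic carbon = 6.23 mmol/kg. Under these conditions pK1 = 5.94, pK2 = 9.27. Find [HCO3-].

α₁ = 1 / (1 + [H⁺]/K1 + K2/[H⁺]) = 1 / (1 + 10^-1.12 + 10^-2.21)
   = 1 / (1 + 0.075858 + 0.0061660) = 1/1.0820 = 0.9242
[HCO3⁻] = α₁ × DIC = 0.9242 × 6.23 = 5.76 mmol/kg

[HCO3⁻] = 5.76 mmol/kg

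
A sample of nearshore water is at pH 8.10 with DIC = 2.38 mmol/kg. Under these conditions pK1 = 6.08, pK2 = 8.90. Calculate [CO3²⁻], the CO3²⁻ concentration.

[CO3²⁻] = 0.323 mmol/kg

α₂ = 1 / (1 + [H⁺]/K2 + [H⁺]²/(K1K2)) = 1 / (1 + 10^+0.80 + 10^-1.22)
   = 1 / (1 + 6.3096 + 0.060256) = 1/7.3698 = 0.1357
[CO3²⁻] = α₂ × DIC = 0.1357 × 2.38 = 0.323 mmol/kg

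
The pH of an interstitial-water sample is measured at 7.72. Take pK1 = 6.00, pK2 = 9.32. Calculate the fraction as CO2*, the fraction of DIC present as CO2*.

α₀ = 0.0182

α₀ = 1 / (1 + K1/[H⁺] + K1K2/[H⁺]²) = 1 / (1 + 10^+1.72 + 10^+0.12)
   = 1 / (1 + 52.481 + 1.3183) = 1/54.799 = 0.01825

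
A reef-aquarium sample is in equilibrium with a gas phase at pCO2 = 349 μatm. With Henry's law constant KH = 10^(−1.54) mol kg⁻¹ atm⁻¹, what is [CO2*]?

[CO2*] = 10.1 μmol/kg

KH = 10^(−1.54) = 2.884×10^-2 mol kg⁻¹ atm⁻¹
[CO2*] = KH · pCO2 = 2.884×10^-2 × 349×10^-6 atm = 1.01×10^-5 mol/kg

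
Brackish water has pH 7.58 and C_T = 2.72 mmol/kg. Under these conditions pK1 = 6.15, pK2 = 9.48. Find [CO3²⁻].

[CO3²⁻] = 0.0326 mmol/kg

α₂ = 1 / (1 + [H⁺]/K2 + [H⁺]²/(K1K2)) = 1 / (1 + 10^+1.90 + 10^+0.47)
   = 1 / (1 + 79.433 + 2.9512) = 1/83.384 = 0.01199
[CO3²⁻] = α₂ × DIC = 0.01199 × 2.72 = 0.0326 mmol/kg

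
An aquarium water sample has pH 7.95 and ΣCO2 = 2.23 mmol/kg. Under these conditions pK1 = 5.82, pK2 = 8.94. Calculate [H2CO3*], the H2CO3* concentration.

α₀ = 1 / (1 + K1/[H⁺] + K1K2/[H⁺]²) = 1 / (1 + 10^+2.13 + 10^+1.14)
   = 1 / (1 + 134.90 + 13.804) = 1/149.70 = 0.006680
[CO2*] = α₀ × DIC = 0.006680 × 2.23 = 0.0149 mmol/kg = 14.9 μmol/kg

[CO2*] = 14.9 μmol/kg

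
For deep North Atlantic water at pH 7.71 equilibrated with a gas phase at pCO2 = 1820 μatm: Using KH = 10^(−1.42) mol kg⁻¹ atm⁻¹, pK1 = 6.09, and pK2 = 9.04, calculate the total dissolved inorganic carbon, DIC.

[CO2*] = KH · pCO2 = 10^(−1.42) × 1820×10^-6 = 6.919×10^-5 mol/kg
α₀ = 1/(1 + K1/[H⁺] + K1K2/[H⁺]²) = 1/(1 + 10^+1.62 + 10^+0.29) = 0.02240
DIC = [CO2*]/α₀ = 6.919×10^-5 / 0.02240 = 3.09 mmol/kg

DIC = 3.09 mmol/kg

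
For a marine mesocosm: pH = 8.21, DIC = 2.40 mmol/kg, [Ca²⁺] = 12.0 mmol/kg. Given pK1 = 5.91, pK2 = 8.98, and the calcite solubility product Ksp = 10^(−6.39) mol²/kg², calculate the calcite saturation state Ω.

α₂ = 1 / (1 + [H⁺]/K2 + [H⁺]²/(K1K2)) = 1 / (1 + 10^+0.77 + 10^-1.53)
   = 1 / (1 + 5.8884 + 0.029512) = 1/6.9179 = 0.1446
[CO3²⁻] = α₂ × DIC = 0.1446 × 2.40 = 0.3469 mmol/kg
Ksp = 10^(−6.39) = 4.074×10^-7
Ω = [Ca²⁺][CO3²⁻]/Ksp = (12.0×10^-3)(3.469×10^-4) / 4.074×10^-7 = 10.2

Ω = 10.2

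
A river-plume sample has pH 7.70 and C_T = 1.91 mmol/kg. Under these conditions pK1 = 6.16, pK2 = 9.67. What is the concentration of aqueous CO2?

α₀ = 1 / (1 + K1/[H⁺] + K1K2/[H⁺]²) = 1 / (1 + 10^+1.54 + 10^-0.43)
   = 1 / (1 + 34.674 + 0.37154) = 1/36.045 = 0.02774
[CO2*] = α₀ × DIC = 0.02774 × 1.91 = 0.0530 mmol/kg

[CO2*] = 0.0530 mmol/kg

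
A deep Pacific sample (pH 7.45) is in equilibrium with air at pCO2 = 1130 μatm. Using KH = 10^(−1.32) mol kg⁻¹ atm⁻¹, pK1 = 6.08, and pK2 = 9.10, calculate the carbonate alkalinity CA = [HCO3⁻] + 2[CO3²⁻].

CA = 1.32 mmol/kg

[CO2*] = KH · pCO2 = 10^(−1.32) × 1130×10^-6 = 5.409×10^-5 mol/kg
α₀ = 1/(1 + K1/[H⁺] + K1K2/[H⁺]²) = 1/(1 + 10^+1.37 + 10^-0.28) = 0.04005
DIC = [CO2*]/α₀ = 5.409×10^-5 / 0.04005 = 1.350 mmol/kg
CA = (α₁ + 2α₂)·DIC = (0.9389 + 2×0.02102) × 1.350 = 1.32 mmol/kg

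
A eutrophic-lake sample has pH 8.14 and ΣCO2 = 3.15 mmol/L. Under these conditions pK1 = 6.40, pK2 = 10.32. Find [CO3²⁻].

α₂ = 1 / (1 + [H⁺]/K2 + [H⁺]²/(K1K2)) = 1 / (1 + 10^+2.18 + 10^+0.44)
   = 1 / (1 + 151.36 + 2.7542) = 1/155.11 = 0.006447
[CO3²⁻] = α₂ × DIC = 0.006447 × 3.15 = 0.0203 mmol/L

[CO3²⁻] = 0.0203 mmol/L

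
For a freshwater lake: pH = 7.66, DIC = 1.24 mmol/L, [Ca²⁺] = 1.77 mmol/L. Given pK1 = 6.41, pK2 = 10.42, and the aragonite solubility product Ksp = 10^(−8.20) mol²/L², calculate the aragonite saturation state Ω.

α₂ = 1 / (1 + [H⁺]/K2 + [H⁺]²/(K1K2)) = 1 / (1 + 10^+2.76 + 10^+1.51)
   = 1 / (1 + 575.44 + 32.359) = 1/608.80 = 0.001643
[CO3²⁻] = α₂ × DIC = 0.001643 × 1.24 = 0.002037 mmol/L = 2.037 μmol/L
Ksp = 10^(−8.20) = 6.310×10^-9
Ω = [Ca²⁺][CO3²⁻]/Ksp = (1.77×10^-3)(2.037×10^-6) / 6.310×10^-9 = 0.571

Ω = 0.571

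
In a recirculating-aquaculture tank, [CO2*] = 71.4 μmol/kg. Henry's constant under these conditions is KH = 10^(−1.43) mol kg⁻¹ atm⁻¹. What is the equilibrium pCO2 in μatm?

pCO2 = 1920 μatm

KH = 10^(−1.43) = 3.715×10^-2 mol kg⁻¹ atm⁻¹
pCO2 = [CO2*]/KH = 71.4×10^-6 / 3.715×10^-2 = 1.92×10^-3 atm = 1920 μatm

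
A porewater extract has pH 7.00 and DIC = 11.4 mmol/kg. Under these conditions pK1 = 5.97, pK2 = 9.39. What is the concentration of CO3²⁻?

[CO3²⁻] = 0.0423 mmol/kg

α₂ = 1 / (1 + [H⁺]/K2 + [H⁺]²/(K1K2)) = 1 / (1 + 10^+2.39 + 10^+1.36)
   = 1 / (1 + 245.47 + 22.909) = 1/269.38 = 0.003712
[CO3²⁻] = α₂ × DIC = 0.003712 × 11.4 = 0.0423 mmol/kg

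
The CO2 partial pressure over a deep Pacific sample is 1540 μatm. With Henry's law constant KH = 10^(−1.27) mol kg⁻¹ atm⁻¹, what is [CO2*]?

KH = 10^(−1.27) = 5.370×10^-2 mol kg⁻¹ atm⁻¹
[CO2*] = KH · pCO2 = 5.370×10^-2 × 1540×10^-6 atm = 8.27×10^-5 mol/kg

[CO2*] = 82.7 μmol/kg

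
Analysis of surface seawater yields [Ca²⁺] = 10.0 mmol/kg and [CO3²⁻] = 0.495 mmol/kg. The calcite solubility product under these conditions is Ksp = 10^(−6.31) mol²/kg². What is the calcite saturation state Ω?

Ksp = 10^(−6.31) = 4.898×10^-7
Ω = [Ca²⁺][CO3²⁻]/Ksp = (10.0×10^-3)(0.495×10^-3) / 4.898×10^-7 = 10.1

Ω = 10.1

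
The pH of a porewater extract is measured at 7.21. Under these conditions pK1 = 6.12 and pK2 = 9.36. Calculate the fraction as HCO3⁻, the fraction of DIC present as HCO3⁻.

α₁ = 1 / (1 + [H⁺]/K1 + K2/[H⁺]) = 1 / (1 + 10^-1.09 + 10^-2.15)
   = 1 / (1 + 0.081283 + 0.0070795) = 1/1.0884 = 0.9188

α₁ = 0.919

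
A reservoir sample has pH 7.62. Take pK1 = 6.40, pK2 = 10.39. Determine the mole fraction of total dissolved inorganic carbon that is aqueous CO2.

α₀ = 1 / (1 + K1/[H⁺] + K1K2/[H⁺]²) = 1 / (1 + 10^+1.22 + 10^-1.55)
   = 1 / (1 + 16.596 + 0.028184) = 1/17.624 = 0.05674

α₀ = 0.0567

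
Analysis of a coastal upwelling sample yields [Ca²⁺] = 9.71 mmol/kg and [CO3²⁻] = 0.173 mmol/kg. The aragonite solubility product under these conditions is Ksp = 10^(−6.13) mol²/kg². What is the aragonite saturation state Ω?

Ksp = 10^(−6.13) = 7.413×10^-7
Ω = [Ca²⁺][CO3²⁻]/Ksp = (9.71×10^-3)(0.173×10^-3) / 7.413×10^-7 = 2.27

Ω = 2.27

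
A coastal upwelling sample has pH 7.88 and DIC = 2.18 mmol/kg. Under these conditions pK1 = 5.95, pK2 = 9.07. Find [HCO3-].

[HCO3⁻] = 2.03 mmol/kg

α₁ = 1 / (1 + [H⁺]/K1 + K2/[H⁺]) = 1 / (1 + 10^-1.93 + 10^-1.19)
   = 1 / (1 + 0.011749 + 0.064565) = 1/1.0763 = 0.9291
[HCO3⁻] = α₁ × DIC = 0.9291 × 2.18 = 2.03 mmol/kg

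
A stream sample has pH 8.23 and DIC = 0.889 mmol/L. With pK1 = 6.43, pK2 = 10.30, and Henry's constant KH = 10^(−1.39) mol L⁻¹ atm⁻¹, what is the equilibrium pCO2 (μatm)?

α₀ = 1 / (1 + K1/[H⁺] + K1K2/[H⁺]²) = 1 / (1 + 10^+1.80 + 10^-0.27)
   = 1 / (1 + 63.096 + 0.53703) = 1/64.633 = 0.01547
[CO2*] = α₀ × DIC = 0.01547 × 0.889 = 0.01375 mmol/L = 13.75 μmol/L
pCO2 = [CO2*]/KH = 1.375×10^-5 / 4.074×10^-2 = 338 μatm

pCO2 = 338 μatm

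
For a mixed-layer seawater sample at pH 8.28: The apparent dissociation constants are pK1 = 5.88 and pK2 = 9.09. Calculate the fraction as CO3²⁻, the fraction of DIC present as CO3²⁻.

α₂ = 1 / (1 + [H⁺]/K2 + [H⁺]²/(K1K2)) = 1 / (1 + 10^+0.81 + 10^-1.59)
   = 1 / (1 + 6.4565 + 0.025704) = 1/7.4822 = 0.1336

α₂ = 0.134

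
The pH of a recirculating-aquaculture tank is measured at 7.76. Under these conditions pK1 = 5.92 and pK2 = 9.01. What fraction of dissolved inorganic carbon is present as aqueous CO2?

α₀ = 0.0135

α₀ = 1 / (1 + K1/[H⁺] + K1K2/[H⁺]²) = 1 / (1 + 10^+1.84 + 10^+0.59)
   = 1 / (1 + 69.183 + 3.8905) = 1/74.074 = 0.01350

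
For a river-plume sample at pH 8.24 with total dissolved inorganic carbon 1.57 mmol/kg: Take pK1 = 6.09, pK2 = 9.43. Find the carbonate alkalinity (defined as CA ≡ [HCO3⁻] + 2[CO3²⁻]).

CA = 1.65 mmol/kg

CA = [HCO3⁻] + 2[CO3²⁻] = (α₁ + 2α₂)·DIC
At pH 8.24: [H⁺]/K1 = 10^-2.15 = 0.0070795, K2/[H⁺] = 10^-1.19 = 0.064565
α₁ = 1/(1 + 0.0070795 + 0.064565) = 1/1.0716 = 0.9331; α₂ = α₁·K2/[H⁺] = 0.06025
α₁ + 2α₂ = 1.0536
CA = 1.0536 × 1.57 = 1.65 mmol/kg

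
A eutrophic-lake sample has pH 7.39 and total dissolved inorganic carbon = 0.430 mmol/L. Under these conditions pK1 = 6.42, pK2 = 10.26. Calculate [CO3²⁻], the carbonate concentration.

[CO3²⁻] = 0.523 μmol/L

α₂ = 1 / (1 + [H⁺]/K2 + [H⁺]²/(K1K2)) = 1 / (1 + 10^+2.87 + 10^+1.90)
   = 1 / (1 + 741.31 + 79.433) = 1/821.74 = 0.001217
[CO3²⁻] = α₂ × DIC = 0.001217 × 0.430 = 0.000523 mmol/L = 0.523 μmol/L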